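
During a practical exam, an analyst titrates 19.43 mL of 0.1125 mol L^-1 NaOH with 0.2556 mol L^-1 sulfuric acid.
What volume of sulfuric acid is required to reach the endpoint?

4.276 mL

2 NaOH + H2SO4 → Na2SO4 + 2 H2O
n(NaOH) = 0.01943 L × 0.1125 mol/L = 2.186 × 10^-3 mol
From the 1:2 stoichiometry, n(H2SO4) = 1/2 × 2.186 × 10^-3 = 1.093 × 10^-3 mol
V(H2SO4) = 1.093 × 10^-3 mol / 0.2556 mol/L = 0.004276 L = 4.276 mL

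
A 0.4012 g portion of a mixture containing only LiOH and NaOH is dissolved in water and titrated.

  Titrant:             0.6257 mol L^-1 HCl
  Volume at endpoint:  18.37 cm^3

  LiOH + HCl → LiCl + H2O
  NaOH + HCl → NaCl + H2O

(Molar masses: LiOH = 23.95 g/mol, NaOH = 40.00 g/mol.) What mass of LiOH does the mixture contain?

0.08739 g

n(HCl) = 0.01837 × 0.6257 = 0.01149 mol
Let x = n(LiOH), y = n(NaOH).
Titrant: 1x + 1y = 0.01149;  mass: 23.95x + 40.00y = 0.4012
Solving, x = 3.649 × 10^-3 mol, y = 7.845 × 10^-3 mol
mass of LiOH = 3.649 × 10^-3 × 23.95 = 0.08739 g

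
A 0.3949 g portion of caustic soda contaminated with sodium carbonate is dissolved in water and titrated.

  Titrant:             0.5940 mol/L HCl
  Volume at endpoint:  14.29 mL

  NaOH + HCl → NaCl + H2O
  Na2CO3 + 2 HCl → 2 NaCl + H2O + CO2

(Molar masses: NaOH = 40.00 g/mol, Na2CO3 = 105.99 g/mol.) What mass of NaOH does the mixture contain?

n(HCl) = 0.01429 × 0.5940 = 8.488 × 10^-3 mol
Let x = n(NaOH), y = n(Na2CO3).
Titrant: 1x + 2y = 8.488 × 10^-3;  mass: 40.00x + 105.99y = 0.3949
Solving, x = 4.227 × 10^-3 mol, y = 2.130 × 10^-3 mol
mass of NaOH = 4.227 × 10^-3 × 40.00 = 0.1691 g

0.1691 g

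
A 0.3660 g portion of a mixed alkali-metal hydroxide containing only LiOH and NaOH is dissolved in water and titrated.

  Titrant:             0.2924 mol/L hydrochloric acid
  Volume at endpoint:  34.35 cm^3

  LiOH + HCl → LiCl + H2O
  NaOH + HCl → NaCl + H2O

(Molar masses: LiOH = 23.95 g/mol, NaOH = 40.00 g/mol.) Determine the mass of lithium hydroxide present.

n(HCl) = 0.03435 × 0.2924 = 0.01004 mol
Let x = n(LiOH), y = n(NaOH).
Titrant: 1x + 1y = 0.01004;  mass: 23.95x + 40.00y = 0.3660
Solving, x = 2.228 × 10^-3 mol, y = 7.816 × 10^-3 mol
mass of LiOH = 2.228 × 10^-3 × 23.95 = 0.05336 g

0.05336 g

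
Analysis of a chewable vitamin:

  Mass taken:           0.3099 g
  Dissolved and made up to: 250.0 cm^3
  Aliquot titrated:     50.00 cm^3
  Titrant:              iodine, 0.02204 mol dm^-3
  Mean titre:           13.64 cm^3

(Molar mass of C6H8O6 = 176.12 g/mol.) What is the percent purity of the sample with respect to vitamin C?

85.42 %

C6H8O6 + I2 → C6H6O6 + 2 HI
n(I2) per titration = 0.01364 × 0.02204 = 3.006 × 10^-4 mol
n(C6H8O6) in each aliquot = 3.006 × 10^-4 mol (1:1 ratio)
n(C6H8O6) in the whole flask = 3.006 × 10^-4 × 250.0/50.00 = 1.503 × 10^-3 mol
mass of C6H8O6 = 1.503 × 10^-3 × 176.12 = 0.2647 g
% C6H8O6 = 0.2647 / 0.3099 × 100 = 85.42 %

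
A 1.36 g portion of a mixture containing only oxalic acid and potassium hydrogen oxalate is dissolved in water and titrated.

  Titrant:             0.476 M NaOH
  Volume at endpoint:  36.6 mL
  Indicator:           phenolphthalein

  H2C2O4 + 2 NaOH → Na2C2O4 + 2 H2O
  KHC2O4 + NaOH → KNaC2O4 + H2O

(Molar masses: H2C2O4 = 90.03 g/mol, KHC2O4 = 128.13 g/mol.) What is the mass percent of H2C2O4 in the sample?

n(NaOH) = 0.0366 × 0.476 = 0.0174 mol
Let x = n(H2C2O4), y = n(KHC2O4).
Titrant: 2x + 1y = 0.0174;  mass: 90.03x + 128.13y = 1.36
Solving, x = 5.25 × 10^-3 mol, y = 6.93 × 10^-3 mol
mass of H2C2O4 = 5.25 × 10^-3 × 90.03 = 0.472 g
% H2C2O4 = 0.472 / 1.36 × 100 = 34.7 %

34.7 %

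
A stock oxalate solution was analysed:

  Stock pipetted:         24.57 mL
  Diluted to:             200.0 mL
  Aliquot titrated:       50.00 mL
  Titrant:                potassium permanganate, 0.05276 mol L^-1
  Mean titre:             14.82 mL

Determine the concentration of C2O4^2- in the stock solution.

2 MnO4^- + 5 C2O4^2- + 16 H^+ → 2 Mn^2+ + 10 CO2 + 8 H2O
n(KMnO4) = 0.01482 × 0.05276 = 7.819 × 10^-4 mol
From the 5:2 ratio, n(C2O4^2-) in the aliquot = 5/2 × 7.819 × 10^-4 = 1.955 × 10^-3 mol
[C2O4^2-]_dilute = 1.955 × 10^-3 / 0.05000 = 0.03910 mol/L
Dilution factor = 200.0 / 24.57 = 8.140
[C2O4^2-]_stock = 0.03910 × 8.140 = 0.3182 mol/L

0.3182 mol/L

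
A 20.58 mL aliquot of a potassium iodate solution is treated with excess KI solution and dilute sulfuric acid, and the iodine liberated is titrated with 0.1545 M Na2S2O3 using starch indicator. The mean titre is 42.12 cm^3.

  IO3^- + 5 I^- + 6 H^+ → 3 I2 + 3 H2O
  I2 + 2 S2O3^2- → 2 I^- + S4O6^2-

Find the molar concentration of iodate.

0.05270 M

n(S2O3^2-) = 0.04212 × 0.1545 = 6.508 × 10^-3 mol
n(I2) = n(S2O3^2-)/2 = 3.254 × 10^-3 mol
From the 1:3 ratio, n(IO3^-) in the aliquot = 1/3 × 3.254 × 10^-3 = 1.085 × 10^-3 mol
[IO3^-] = 1.085 × 10^-3 / 0.02058 = 0.05270 mol/L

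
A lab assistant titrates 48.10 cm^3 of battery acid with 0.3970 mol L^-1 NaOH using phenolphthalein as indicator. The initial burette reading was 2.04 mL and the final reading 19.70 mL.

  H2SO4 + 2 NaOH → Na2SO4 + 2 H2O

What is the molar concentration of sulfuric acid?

n(NaOH) = 0.01766 L × 0.3970 mol/L = 7.011 × 10^-3 mol
From the 1:2 mole ratio, n(H2SO4) = 1/2 × 7.011 × 10^-3 = 3.506 × 10^-3 mol
[H2SO4] = 3.506 × 10^-3 mol / 0.04810 L = 0.07288 mol/L

0.07288 mol/L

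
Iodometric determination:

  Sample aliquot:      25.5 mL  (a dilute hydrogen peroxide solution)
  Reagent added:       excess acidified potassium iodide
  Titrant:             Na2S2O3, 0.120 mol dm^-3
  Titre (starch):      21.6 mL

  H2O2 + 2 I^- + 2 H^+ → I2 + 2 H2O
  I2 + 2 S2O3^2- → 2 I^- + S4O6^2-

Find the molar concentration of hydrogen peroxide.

n(S2O3^2-) = 0.0216 × 0.120 = 2.59 × 10^-3 mol
n(I2) = n(S2O3^2-)/2 = 1.30 × 10^-3 mol
n(H2O2) in the aliquot = 1.30 × 10^-3 mol (1:1 ratio)
[H2O2] = 1.30 × 10^-3 / 0.0255 = 0.0508 mol/L

0.0508 mol/L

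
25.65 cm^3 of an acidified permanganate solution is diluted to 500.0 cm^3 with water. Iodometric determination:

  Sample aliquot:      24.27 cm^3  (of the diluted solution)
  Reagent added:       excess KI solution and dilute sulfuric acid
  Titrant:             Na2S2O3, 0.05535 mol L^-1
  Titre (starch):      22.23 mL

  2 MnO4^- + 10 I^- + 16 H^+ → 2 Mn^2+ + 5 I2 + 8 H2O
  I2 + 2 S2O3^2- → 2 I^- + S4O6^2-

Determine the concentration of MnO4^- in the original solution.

n(S2O3^2-) = 0.02223 × 0.05535 = 1.230 × 10^-3 mol
n(I2) = n(S2O3^2-)/2 = 6.152 × 10^-4 mol
From the 2:5 ratio, n(MnO4^-) in the aliquot = 2/5 × 6.152 × 10^-4 = 2.461 × 10^-4 mol
[MnO4^-]_dilute = 2.461 × 10^-4 / 0.02427 = 0.01014 mol/L
[MnO4^-]_original = 0.01014 × 500.0/25.65 = 0.1977 mol/L

0.1977 mol/L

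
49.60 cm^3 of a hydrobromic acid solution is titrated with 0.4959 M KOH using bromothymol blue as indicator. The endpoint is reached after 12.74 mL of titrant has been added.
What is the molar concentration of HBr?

HBr + KOH → KBr + H2O
n(KOH) = 0.01274 L × 0.4959 mol/L = 6.318 × 10^-3 mol
n(HBr) = 6.318 × 10^-3 mol (1:1 mole ratio)
[HBr] = 6.318 × 10^-3 mol / 0.04960 L = 0.1274 mol/L

0.1274 M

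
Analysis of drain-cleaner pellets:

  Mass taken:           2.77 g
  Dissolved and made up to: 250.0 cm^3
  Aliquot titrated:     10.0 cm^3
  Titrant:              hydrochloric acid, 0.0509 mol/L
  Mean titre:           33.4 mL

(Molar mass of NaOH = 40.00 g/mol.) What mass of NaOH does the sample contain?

1.70 g

NaOH + HCl → NaCl + H2O
n(HCl) per titration = 0.0334 × 0.0509 = 1.70 × 10^-3 mol
n(NaOH) in each aliquot = 1.70 × 10^-3 mol (1:1 ratio)
n(NaOH) in the whole flask = 1.70 × 10^-3 × 250.0/10.0 = 0.0425 mol
mass of NaOH = 0.0425 × 40.00 = 1.70 g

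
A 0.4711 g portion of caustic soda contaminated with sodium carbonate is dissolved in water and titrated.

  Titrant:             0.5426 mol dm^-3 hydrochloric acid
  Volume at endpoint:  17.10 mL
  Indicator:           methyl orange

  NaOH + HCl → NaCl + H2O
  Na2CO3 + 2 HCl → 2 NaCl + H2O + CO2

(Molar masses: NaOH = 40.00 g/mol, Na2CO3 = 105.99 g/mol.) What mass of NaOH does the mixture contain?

0.06345 g

n(HCl) = 0.01710 × 0.5426 = 9.278 × 10^-3 mol
Let x = n(NaOH), y = n(Na2CO3).
Titrant: 1x + 2y = 9.278 × 10^-3;  mass: 40.00x + 105.99y = 0.4711
Solving, x = 1.586 × 10^-3 mol, y = 3.846 × 10^-3 mol
mass of NaOH = 1.586 × 10^-3 × 40.00 = 0.06345 g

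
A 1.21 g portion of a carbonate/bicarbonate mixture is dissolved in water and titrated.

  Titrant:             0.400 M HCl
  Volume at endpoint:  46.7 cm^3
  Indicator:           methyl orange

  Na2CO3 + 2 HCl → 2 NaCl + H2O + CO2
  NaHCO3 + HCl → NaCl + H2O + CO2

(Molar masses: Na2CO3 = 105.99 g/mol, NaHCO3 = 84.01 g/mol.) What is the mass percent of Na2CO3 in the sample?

n(HCl) = 0.0467 × 0.400 = 0.0187 mol
Let x = n(Na2CO3), y = n(NaHCO3).
Titrant: 2x + 1y = 0.0187;  mass: 105.99x + 84.01y = 1.21
Solving, x = 5.79 × 10^-3 mol, y = 7.10 × 10^-3 mol
mass of Na2CO3 = 5.79 × 10^-3 × 105.99 = 0.614 g
% Na2CO3 = 0.614 / 1.21 × 100 = 50.7 %

50.7 %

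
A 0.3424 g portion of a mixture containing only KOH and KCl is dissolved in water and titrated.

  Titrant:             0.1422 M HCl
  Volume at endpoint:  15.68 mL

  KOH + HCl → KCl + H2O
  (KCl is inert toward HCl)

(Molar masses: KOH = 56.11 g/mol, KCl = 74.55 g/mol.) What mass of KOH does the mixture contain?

n(HCl) = 0.01568 × 0.1422 = 2.230 × 10^-3 mol
Let x = n(KOH), y = n(KCl).
Titrant: 1x = 2.230 × 10^-3;  mass: 56.11x + 74.55y = 0.3424
Solving, x = 2.230 × 10^-3 mol, y = 2.915 × 10^-3 mol
mass of KOH = 2.230 × 10^-3 × 56.11 = 0.1251 g

0.1251 g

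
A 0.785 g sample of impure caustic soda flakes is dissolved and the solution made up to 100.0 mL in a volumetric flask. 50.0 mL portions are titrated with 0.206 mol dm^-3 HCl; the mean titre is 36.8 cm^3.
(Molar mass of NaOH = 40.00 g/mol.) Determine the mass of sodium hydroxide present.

0.606 g

NaOH + HCl → NaCl + H2O
n(HCl) per titration = 0.0368 × 0.206 = 7.58 × 10^-3 mol
n(NaOH) in each aliquot = 7.58 × 10^-3 mol (1:1 ratio)
n(NaOH) in the whole flask = 7.58 × 10^-3 × 100.0/50.0 = 0.0152 mol
mass of NaOH = 0.0152 × 40.00 = 0.606 g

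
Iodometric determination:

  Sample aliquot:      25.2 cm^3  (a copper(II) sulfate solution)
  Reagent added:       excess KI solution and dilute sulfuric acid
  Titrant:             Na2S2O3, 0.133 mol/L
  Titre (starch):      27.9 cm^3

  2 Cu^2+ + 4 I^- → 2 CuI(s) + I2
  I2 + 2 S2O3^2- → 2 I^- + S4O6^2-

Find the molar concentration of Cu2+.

0.147 mol/L

n(S2O3^2-) = 0.0279 × 0.133 = 3.71 × 10^-3 mol
n(I2) = n(S2O3^2-)/2 = 1.86 × 10^-3 mol
From the 2:1 ratio, n(Cu2+) in the aliquot = 2/1 × 1.86 × 10^-3 = 3.71 × 10^-3 mol
[Cu2+] = 3.71 × 10^-3 / 0.0252 = 0.147 mol/L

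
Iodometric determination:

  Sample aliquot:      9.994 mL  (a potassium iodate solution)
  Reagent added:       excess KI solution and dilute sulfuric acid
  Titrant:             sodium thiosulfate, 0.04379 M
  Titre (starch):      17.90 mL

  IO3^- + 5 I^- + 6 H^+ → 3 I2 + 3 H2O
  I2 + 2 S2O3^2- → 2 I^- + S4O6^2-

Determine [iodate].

n(S2O3^2-) = 0.01790 × 0.04379 = 7.838 × 10^-4 mol
n(I2) = n(S2O3^2-)/2 = 3.919 × 10^-4 mol
From the 1:3 ratio, n(IO3^-) in the aliquot = 1/3 × 3.919 × 10^-4 = 1.306 × 10^-4 mol
[IO3^-] = 1.306 × 10^-4 / 0.009994 = 0.01307 mol/L

0.01307 M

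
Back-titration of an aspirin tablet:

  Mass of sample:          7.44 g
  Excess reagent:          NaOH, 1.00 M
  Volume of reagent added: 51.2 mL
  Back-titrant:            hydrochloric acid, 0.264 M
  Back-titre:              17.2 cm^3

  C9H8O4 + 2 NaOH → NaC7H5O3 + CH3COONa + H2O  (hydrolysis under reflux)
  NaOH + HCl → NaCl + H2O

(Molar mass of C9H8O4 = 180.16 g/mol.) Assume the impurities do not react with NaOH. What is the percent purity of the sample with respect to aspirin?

n(NaOH) added = 0.0512 × 1.00 = 0.0512 mol
n(HCl) used in back-titration = 0.0172 × 0.264 = 4.54 × 10^-3 mol
n(NaOH) left over = 4.54 × 10^-3 mol (1:1 ratio)
n(NaOH) consumed by analyte = 0.0512 − 4.54 × 10^-3 = 0.0467 mol
From the 1:2 ratio, n(C9H8O4) = 1/2 × 0.0467 = 0.0233 mol
mass of C9H8O4 = 0.0233 × 180.16 = 4.20 g
% C9H8O4 = 4.20 / 7.44 × 100 = 56.5 %

56.5 %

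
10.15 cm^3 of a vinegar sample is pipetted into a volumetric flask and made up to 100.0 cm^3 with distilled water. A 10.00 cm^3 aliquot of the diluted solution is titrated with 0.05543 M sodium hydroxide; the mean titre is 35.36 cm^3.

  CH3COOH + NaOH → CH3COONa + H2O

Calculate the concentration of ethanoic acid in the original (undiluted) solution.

1.931 M

n(NaOH) = 0.03536 × 0.05543 = 1.960 × 10^-3 mol
n(CH3COOH) in the aliquot = 1.960 × 10^-3 mol (1:1 ratio)
[CH3COOH]_dilute = 1.960 × 10^-3 / 0.01000 = 0.1960 mol/L
Dilution factor = 100.0 / 10.15 = 9.852
[CH3COOH]_stock = 0.1960 × 9.852 = 1.931 mol/L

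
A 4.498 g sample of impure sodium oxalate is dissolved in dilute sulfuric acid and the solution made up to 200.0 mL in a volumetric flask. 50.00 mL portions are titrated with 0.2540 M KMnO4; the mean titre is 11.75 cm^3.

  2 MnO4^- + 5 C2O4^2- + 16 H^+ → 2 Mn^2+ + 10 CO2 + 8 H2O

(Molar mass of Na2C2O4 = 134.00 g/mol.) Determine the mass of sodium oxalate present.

n(KMnO4) per titration = 0.01175 × 0.2540 = 2.985 × 10^-3 mol
From the 5:2 ratio, n(Na2C2O4) in each aliquot = 5/2 × 2.985 × 10^-3 = 7.461 × 10^-3 mol
n(Na2C2O4) in the whole flask = 7.461 × 10^-3 × 200.0/50.00 = 0.02985 mol
mass of Na2C2O4 = 0.02985 × 134.00 = 3.999 g

3.999 g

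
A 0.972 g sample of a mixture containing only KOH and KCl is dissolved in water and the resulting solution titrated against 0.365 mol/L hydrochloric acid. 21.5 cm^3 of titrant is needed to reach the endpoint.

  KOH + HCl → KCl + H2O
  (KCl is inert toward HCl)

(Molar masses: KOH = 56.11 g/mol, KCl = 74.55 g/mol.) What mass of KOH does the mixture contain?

n(HCl) = 0.0215 × 0.365 = 7.85 × 10^-3 mol
Let x = n(KOH), y = n(KCl).
Titrant: 1x = 7.85 × 10^-3;  mass: 56.11x + 74.55y = 0.972
Solving, x = 7.85 × 10^-3 mol, y = 7.13 × 10^-3 mol
mass of KOH = 7.85 × 10^-3 × 56.11 = 0.440 g

0.440 g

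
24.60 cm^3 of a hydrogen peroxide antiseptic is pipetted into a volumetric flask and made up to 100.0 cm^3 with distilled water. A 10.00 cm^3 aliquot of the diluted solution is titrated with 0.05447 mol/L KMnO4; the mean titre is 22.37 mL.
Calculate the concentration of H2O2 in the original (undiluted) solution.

2 MnO4^- + 5 H2O2 + 6 H^+ → 2 Mn^2+ + 5 O2 + 8 H2O
n(KMnO4) = 0.02237 × 0.05447 = 1.218 × 10^-3 mol
From the 5:2 ratio, n(H2O2) in the aliquot = 5/2 × 1.218 × 10^-3 = 3.046 × 10^-3 mol
[H2O2]_dilute = 3.046 × 10^-3 / 0.01000 = 0.3046 mol/L
Dilution factor = 100.0 / 24.60 = 4.065
[H2O2]_stock = 0.3046 × 4.065 = 1.238 mol/L

1.238 mol/L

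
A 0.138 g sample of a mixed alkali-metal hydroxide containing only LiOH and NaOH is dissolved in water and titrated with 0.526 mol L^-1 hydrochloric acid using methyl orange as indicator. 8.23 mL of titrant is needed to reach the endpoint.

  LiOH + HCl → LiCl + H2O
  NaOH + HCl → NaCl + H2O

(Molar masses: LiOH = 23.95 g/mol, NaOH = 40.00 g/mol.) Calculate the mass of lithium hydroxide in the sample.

0.0525 g

n(HCl) = 0.00823 × 0.526 = 4.33 × 10^-3 mol
Let x = n(LiOH), y = n(NaOH).
Titrant: 1x + 1y = 4.33 × 10^-3;  mass: 23.95x + 40.00y = 0.138
Solving, x = 2.19 × 10^-3 mol, y = 2.14 × 10^-3 mol
mass of LiOH = 2.19 × 10^-3 × 23.95 = 0.0525 g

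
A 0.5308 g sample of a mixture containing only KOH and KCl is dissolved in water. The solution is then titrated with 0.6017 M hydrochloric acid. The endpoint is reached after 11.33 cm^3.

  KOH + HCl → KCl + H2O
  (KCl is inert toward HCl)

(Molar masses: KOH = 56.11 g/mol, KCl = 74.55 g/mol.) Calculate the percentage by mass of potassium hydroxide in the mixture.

72.06 %

n(HCl) = 0.01133 × 0.6017 = 6.817 × 10^-3 mol
Let x = n(KOH), y = n(KCl).
Titrant: 1x = 6.817 × 10^-3;  mass: 56.11x + 74.55y = 0.5308
Solving, x = 6.817 × 10^-3 mol, y = 1.989 × 10^-3 mol
mass of KOH = 6.817 × 10^-3 × 56.11 = 0.3825 g
% KOH = 0.3825 / 0.5308 × 100 = 72.06 %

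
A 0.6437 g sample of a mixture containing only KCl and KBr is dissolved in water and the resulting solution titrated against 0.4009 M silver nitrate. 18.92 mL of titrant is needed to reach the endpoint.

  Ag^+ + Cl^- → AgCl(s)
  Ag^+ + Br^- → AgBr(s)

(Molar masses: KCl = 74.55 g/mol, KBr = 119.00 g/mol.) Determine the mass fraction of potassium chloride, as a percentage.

67.46 %

n(AgNO3) = 0.01892 × 0.4009 = 7.585 × 10^-3 mol
Let x = n(KCl), y = n(KBr).
Titrant: 1x + 1y = 7.585 × 10^-3;  mass: 74.55x + 119.00y = 0.6437
Solving, x = 5.825 × 10^-3 mol, y = 1.760 × 10^-3 mol
mass of KCl = 5.825 × 10^-3 × 74.55 = 0.4342 g
% KCl = 0.4342 / 0.6437 × 100 = 67.46 %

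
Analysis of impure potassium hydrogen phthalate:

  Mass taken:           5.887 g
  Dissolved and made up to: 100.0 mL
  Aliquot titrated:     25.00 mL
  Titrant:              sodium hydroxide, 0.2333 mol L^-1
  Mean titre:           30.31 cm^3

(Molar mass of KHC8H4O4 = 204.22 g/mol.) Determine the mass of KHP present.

KHC8H4O4 + NaOH → KNaC8H4O4 + H2O
n(NaOH) per titration = 0.03031 × 0.2333 = 7.071 × 10^-3 mol
n(KHC8H4O4) in each aliquot = 7.071 × 10^-3 mol (1:1 ratio)
n(KHC8H4O4) in the whole flask = 7.071 × 10^-3 × 100.0/25.00 = 0.02829 mol
mass of KHC8H4O4 = 0.02829 × 204.22 = 5.776 g

5.776 g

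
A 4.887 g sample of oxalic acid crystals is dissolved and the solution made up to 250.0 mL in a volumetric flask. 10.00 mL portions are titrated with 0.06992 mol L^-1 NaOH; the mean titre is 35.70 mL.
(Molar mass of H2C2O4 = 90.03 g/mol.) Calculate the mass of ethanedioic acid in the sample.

H2C2O4 + 2 NaOH → Na2C2O4 + 2 H2O
n(NaOH) per titration = 0.03570 × 0.06992 = 2.496 × 10^-3 mol
From the 1:2 ratio, n(H2C2O4) in each aliquot = 1/2 × 2.496 × 10^-3 = 1.248 × 10^-3 mol
n(H2C2O4) in the whole flask = 1.248 × 10^-3 × 250.0/10.00 = 0.03120 mol
mass of H2C2O4 = 0.03120 × 90.03 = 2.809 g

2.809 g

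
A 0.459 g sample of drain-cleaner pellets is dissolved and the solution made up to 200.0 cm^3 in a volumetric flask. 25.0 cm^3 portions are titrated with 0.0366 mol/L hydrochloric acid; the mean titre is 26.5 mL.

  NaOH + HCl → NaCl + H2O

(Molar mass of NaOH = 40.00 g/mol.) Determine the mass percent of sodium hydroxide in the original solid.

67.6 %

n(HCl) per titration = 0.0265 × 0.0366 = 9.70 × 10^-4 mol
n(NaOH) in each aliquot = 9.70 × 10^-4 mol (1:1 ratio)
n(NaOH) in the whole flask = 9.70 × 10^-4 × 200.0/25.0 = 7.76 × 10^-3 mol
mass of NaOH = 7.76 × 10^-3 × 40.00 = 0.310 g
% NaOH = 0.310 / 0.459 × 100 = 67.6 %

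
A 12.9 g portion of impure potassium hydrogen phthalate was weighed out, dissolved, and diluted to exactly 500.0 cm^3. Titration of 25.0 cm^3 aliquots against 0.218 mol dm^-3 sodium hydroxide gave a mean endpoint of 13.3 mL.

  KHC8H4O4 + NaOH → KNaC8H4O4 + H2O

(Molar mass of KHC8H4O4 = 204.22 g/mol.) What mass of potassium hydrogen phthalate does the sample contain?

11.8 g

n(NaOH) per titration = 0.0133 × 0.218 = 2.90 × 10^-3 mol
n(KHC8H4O4) in each aliquot = 2.90 × 10^-3 mol (1:1 ratio)
n(KHC8H4O4) in the whole flask = 2.90 × 10^-3 × 500.0/25.0 = 0.0580 mol
mass of KHC8H4O4 = 0.0580 × 204.22 = 11.8 g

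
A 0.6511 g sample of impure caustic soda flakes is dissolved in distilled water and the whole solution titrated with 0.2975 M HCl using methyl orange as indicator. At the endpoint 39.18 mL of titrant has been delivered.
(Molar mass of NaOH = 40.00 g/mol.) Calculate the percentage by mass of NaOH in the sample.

NaOH + HCl → NaCl + H2O
n(HCl) = 0.03918 L × 0.2975 mol/L = 0.01166 mol
n(NaOH) = 0.01166 mol (1:1 ratio)
mass of NaOH = 0.01166 × 40.00 g/mol = 0.4662 g
% NaOH = 0.4662 / 0.6511 × 100 = 71.61 %

71.61 %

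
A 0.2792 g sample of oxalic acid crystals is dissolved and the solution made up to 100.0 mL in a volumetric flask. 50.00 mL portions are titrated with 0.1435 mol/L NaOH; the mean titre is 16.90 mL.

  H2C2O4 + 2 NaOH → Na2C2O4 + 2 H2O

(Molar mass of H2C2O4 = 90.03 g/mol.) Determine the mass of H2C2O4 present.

n(NaOH) per titration = 0.01690 × 0.1435 = 2.425 × 10^-3 mol
From the 1:2 ratio, n(H2C2O4) in each aliquot = 1/2 × 2.425 × 10^-3 = 1.213 × 10^-3 mol
n(H2C2O4) in the whole flask = 1.213 × 10^-3 × 100.0/50.00 = 2.425 × 10^-3 mol
mass of H2C2O4 = 2.425 × 10^-3 × 90.03 = 0.2183 g

0.2183 g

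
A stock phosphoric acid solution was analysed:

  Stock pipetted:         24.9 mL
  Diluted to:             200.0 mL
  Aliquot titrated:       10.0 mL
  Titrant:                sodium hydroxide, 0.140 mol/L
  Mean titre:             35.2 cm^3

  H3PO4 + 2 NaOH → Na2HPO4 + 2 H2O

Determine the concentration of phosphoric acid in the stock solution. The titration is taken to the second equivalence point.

n(NaOH) = 0.0352 × 0.140 = 4.93 × 10^-3 mol
From the 1:2 ratio, n(H3PO4) in the aliquot = 1/2 × 4.93 × 10^-3 = 2.46 × 10^-3 mol
[H3PO4]_dilute = 2.46 × 10^-3 / 0.0100 = 0.246 mol/L
Dilution factor = 200.0 / 24.9 = 8.032
[H3PO4]_stock = 0.246 × 8.032 = 1.98 mol/L

1.98 mol/L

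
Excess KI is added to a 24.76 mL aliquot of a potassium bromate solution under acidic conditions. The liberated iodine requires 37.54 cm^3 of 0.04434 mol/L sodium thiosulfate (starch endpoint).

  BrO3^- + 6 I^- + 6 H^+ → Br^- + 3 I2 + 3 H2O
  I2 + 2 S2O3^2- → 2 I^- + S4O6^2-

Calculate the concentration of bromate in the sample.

0.01120 mol/L

n(S2O3^2-) = 0.03754 × 0.04434 = 1.665 × 10^-3 mol
n(I2) = n(S2O3^2-)/2 = 8.323 × 10^-4 mol
From the 1:3 ratio, n(BrO3^-) in the aliquot = 1/3 × 8.323 × 10^-4 = 2.774 × 10^-4 mol
[BrO3^-] = 2.774 × 10^-4 / 0.02476 = 0.01120 mol/L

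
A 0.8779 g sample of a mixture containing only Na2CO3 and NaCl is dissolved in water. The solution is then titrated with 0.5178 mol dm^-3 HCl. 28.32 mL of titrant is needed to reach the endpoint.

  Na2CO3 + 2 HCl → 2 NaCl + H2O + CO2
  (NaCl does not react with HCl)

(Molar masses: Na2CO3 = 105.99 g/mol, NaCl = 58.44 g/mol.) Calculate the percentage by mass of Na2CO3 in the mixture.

n(HCl) = 0.02832 × 0.5178 = 0.01466 mol
Let x = n(Na2CO3), y = n(NaCl).
Titrant: 2x = 0.01466;  mass: 105.99x + 58.44y = 0.8779
Solving, x = 7.332 × 10^-3 mol, y = 1.724 × 10^-3 mol
mass of Na2CO3 = 7.332 × 10^-3 × 105.99 = 0.7771 g
% Na2CO3 = 0.7771 / 0.8779 × 100 = 88.52 %

88.52 %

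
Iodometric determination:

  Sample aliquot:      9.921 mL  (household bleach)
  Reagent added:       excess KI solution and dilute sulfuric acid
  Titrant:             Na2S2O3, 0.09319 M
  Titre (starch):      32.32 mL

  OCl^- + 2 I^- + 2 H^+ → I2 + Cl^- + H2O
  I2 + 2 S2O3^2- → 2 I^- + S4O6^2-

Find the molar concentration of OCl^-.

n(S2O3^2-) = 0.03232 × 0.09319 = 3.012 × 10^-3 mol
n(I2) = n(S2O3^2-)/2 = 1.506 × 10^-3 mol
n(OCl^-) in the aliquot = 1.506 × 10^-3 mol (1:1 ratio)
[OCl^-] = 1.506 × 10^-3 / 0.009921 = 0.1518 mol/L

0.1518 M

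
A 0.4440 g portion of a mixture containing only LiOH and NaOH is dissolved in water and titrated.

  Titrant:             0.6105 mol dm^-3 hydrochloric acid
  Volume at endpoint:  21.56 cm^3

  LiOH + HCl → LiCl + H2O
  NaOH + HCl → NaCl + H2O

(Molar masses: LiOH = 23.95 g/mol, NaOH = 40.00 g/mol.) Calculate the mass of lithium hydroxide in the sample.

0.1231 g

n(HCl) = 0.02156 × 0.6105 = 0.01316 mol
Let x = n(LiOH), y = n(NaOH).
Titrant: 1x + 1y = 0.01316;  mass: 23.95x + 40.00y = 0.4440
Solving, x = 5.140 × 10^-3 mol, y = 8.022 × 10^-3 mol
mass of LiOH = 5.140 × 10^-3 × 23.95 = 0.1231 g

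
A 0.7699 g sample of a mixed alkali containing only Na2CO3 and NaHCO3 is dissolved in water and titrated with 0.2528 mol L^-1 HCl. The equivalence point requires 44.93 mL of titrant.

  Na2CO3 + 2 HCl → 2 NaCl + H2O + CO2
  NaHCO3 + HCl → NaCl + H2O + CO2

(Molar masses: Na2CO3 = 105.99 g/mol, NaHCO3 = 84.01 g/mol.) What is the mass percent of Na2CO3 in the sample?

n(HCl) = 0.04493 × 0.2528 = 0.01136 mol
Let x = n(Na2CO3), y = n(NaHCO3).
Titrant: 2x + 1y = 0.01136;  mass: 105.99x + 84.01y = 0.7699
Solving, x = 2.971 × 10^-3 mol, y = 5.416 × 10^-3 mol
mass of Na2CO3 = 2.971 × 10^-3 × 105.99 = 0.3149 g
% Na2CO3 = 0.3149 / 0.7699 × 100 = 40.91 %

40.91 %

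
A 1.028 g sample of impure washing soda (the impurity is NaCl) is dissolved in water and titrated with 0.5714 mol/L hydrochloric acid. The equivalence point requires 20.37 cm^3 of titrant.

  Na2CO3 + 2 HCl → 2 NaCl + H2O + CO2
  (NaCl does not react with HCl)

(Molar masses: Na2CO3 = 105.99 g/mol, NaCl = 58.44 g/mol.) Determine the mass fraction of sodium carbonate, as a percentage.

n(HCl) = 0.02037 × 0.5714 = 0.01164 mol
Let x = n(Na2CO3), y = n(NaCl).
Titrant: 2x = 0.01164;  mass: 105.99x + 58.44y = 1.028
Solving, x = 5.820 × 10^-3 mol, y = 7.036 × 10^-3 mol
mass of Na2CO3 = 5.820 × 10^-3 × 105.99 = 0.6168 g
% Na2CO3 = 0.6168 / 1.028 × 100 = 60.00 %

60.00 %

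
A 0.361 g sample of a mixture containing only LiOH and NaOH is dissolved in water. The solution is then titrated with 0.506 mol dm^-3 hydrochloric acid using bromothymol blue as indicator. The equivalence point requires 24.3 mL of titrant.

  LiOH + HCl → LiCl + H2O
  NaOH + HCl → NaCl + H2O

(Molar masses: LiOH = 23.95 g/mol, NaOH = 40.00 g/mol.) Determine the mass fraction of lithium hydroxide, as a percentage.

n(HCl) = 0.0243 × 0.506 = 0.0123 mol
Let x = n(LiOH), y = n(NaOH).
Titrant: 1x + 1y = 0.0123;  mass: 23.95x + 40.00y = 0.361
Solving, x = 8.15 × 10^-3 mol, y = 4.14 × 10^-3 mol
mass of LiOH = 8.15 × 10^-3 × 23.95 = 0.195 g
% LiOH = 0.195 / 0.361 × 100 = 54.1 %

54.1 %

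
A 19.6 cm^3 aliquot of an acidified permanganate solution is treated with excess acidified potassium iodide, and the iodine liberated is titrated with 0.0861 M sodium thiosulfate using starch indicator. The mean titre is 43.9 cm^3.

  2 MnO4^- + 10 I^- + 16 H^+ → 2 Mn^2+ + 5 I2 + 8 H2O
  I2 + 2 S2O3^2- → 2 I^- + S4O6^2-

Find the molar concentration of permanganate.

0.0386 M

n(S2O3^2-) = 0.0439 × 0.0861 = 3.78 × 10^-3 mol
n(I2) = n(S2O3^2-)/2 = 1.89 × 10^-3 mol
From the 2:5 ratio, n(MnO4^-) in the aliquot = 2/5 × 1.89 × 10^-3 = 7.56 × 10^-4 mol
[MnO4^-] = 7.56 × 10^-4 / 0.0196 = 0.0386 mol/L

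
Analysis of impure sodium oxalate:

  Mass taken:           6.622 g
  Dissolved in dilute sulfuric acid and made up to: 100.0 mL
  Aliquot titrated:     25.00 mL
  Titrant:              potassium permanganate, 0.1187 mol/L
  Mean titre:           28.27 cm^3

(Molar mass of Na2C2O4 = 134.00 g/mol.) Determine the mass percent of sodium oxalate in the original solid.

67.90 %

2 MnO4^- + 5 C2O4^2- + 16 H^+ → 2 Mn^2+ + 10 CO2 + 8 H2O
n(KMnO4) per titration = 0.02827 × 0.1187 = 3.356 × 10^-3 mol
From the 5:2 ratio, n(Na2C2O4) in each aliquot = 5/2 × 3.356 × 10^-3 = 8.389 × 10^-3 mol
n(Na2C2O4) in the whole flask = 8.389 × 10^-3 × 100.0/25.00 = 0.03356 mol
mass of Na2C2O4 = 0.03356 × 134.00 = 4.497 g
% Na2C2O4 = 4.497 / 6.622 × 100 = 67.90 %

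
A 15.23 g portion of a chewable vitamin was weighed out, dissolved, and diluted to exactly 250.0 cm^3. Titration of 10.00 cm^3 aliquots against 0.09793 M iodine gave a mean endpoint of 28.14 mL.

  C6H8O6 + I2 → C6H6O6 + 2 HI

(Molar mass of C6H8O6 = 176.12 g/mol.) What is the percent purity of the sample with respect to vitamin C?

n(I2) per titration = 0.02814 × 0.09793 = 2.756 × 10^-3 mol
n(C6H8O6) in each aliquot = 2.756 × 10^-3 mol (1:1 ratio)
n(C6H8O6) in the whole flask = 2.756 × 10^-3 × 250.0/10.00 = 0.06889 mol
mass of C6H8O6 = 0.06889 × 176.12 = 12.13 g
% C6H8O6 = 12.13 / 15.23 × 100 = 79.67 %

79.67 %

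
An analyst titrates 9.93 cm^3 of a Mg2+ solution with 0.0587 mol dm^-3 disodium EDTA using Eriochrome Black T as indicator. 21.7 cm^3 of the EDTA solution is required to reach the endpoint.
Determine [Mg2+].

Mg^2+ + EDTA^4- → [Mg(EDTA)]^2-
n(EDTA) = 0.0217 L × 0.0587 mol/L = 1.27 × 10^-3 mol
n(Mg2+) = 1.27 × 10^-3 mol (1:1 mole ratio)
[Mg2+] = 1.27 × 10^-3 mol / 0.00993 L = 0.128 mol/L

0.128 mol/L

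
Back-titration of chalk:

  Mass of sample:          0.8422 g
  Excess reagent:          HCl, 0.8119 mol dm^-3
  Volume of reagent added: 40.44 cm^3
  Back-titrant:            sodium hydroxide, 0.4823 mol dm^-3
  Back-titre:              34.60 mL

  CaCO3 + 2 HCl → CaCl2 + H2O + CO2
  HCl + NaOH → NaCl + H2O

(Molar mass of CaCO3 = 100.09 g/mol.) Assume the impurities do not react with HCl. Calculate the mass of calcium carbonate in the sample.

n(HCl) added = 0.04044 × 0.8119 = 0.03283 mol
n(NaOH) used in back-titration = 0.03460 × 0.4823 = 0.01669 mol
n(HCl) left over = 0.01669 mol (1:1 ratio)
n(HCl) consumed by analyte = 0.03283 − 0.01669 = 0.01615 mol
From the 1:2 ratio, n(CaCO3) = 1/2 × 0.01615 = 8.073 × 10^-3 mol
mass of CaCO3 = 8.073 × 10^-3 × 100.09 = 0.8080 g

0.8080 g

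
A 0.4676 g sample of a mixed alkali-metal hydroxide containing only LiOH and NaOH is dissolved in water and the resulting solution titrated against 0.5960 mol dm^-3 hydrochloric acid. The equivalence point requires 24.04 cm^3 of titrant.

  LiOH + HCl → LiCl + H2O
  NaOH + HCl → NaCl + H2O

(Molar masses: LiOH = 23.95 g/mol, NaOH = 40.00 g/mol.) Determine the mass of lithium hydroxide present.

0.1574 g

n(HCl) = 0.02404 × 0.5960 = 0.01433 mol
Let x = n(LiOH), y = n(NaOH).
Titrant: 1x + 1y = 0.01433;  mass: 23.95x + 40.00y = 0.4676
Solving, x = 6.574 × 10^-3 mol, y = 7.754 × 10^-3 mol
mass of LiOH = 6.574 × 10^-3 × 23.95 = 0.1574 g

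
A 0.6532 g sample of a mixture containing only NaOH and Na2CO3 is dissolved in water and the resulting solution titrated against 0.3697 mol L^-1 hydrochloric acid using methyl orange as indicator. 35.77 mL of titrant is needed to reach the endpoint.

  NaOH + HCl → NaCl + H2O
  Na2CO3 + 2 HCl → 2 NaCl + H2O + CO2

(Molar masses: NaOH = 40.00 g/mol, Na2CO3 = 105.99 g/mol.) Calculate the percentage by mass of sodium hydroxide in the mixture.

22.44 %

n(HCl) = 0.03577 × 0.3697 = 0.01322 mol
Let x = n(NaOH), y = n(Na2CO3).
Titrant: 1x + 2y = 0.01322;  mass: 40.00x + 105.99y = 0.6532
Solving, x = 3.664 × 10^-3 mol, y = 4.780 × 10^-3 mol
mass of NaOH = 3.664 × 10^-3 × 40.00 = 0.1466 g
% NaOH = 0.1466 / 0.6532 × 100 = 22.44 %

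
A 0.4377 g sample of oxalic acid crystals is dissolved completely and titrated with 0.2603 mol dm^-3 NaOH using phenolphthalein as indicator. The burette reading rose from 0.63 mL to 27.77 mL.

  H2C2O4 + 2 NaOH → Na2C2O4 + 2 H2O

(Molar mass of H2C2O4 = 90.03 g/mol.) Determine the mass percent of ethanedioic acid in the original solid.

n(NaOH) = 0.02714 L × 0.2603 mol/L = 7.065 × 10^-3 mol
From the 1:2 ratio, n(H2C2O4) = 1/2 × 7.065 × 10^-3 = 3.532 × 10^-3 mol
mass of H2C2O4 = 3.532 × 10^-3 × 90.03 g/mol = 0.3180 g
% H2C2O4 = 0.3180 / 0.4377 × 100 = 72.65 %

72.65 %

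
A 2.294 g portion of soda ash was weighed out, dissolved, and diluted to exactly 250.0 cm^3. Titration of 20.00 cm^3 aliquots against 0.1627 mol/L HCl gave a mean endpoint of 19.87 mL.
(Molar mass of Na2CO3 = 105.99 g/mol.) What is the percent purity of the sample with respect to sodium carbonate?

Na2CO3 + 2 HCl → 2 NaCl + H2O + CO2
n(HCl) per titration = 0.01987 × 0.1627 = 3.233 × 10^-3 mol
From the 1:2 ratio, n(Na2CO3) in each aliquot = 1/2 × 3.233 × 10^-3 = 1.616 × 10^-3 mol
n(Na2CO3) in the whole flask = 1.616 × 10^-3 × 250.0/20.00 = 0.02021 mol
mass of Na2CO3 = 0.02021 × 105.99 = 2.142 g
% Na2CO3 = 2.142 / 2.294 × 100 = 93.35 %

93.35 %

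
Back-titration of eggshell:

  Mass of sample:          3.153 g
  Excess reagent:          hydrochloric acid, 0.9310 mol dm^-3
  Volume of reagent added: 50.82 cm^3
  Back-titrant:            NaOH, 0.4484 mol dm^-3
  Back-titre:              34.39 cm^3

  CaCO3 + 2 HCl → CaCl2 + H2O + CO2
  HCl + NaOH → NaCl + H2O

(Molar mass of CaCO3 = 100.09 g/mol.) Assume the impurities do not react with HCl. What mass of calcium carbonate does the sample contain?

1.596 g

n(HCl) added = 0.05082 × 0.9310 = 0.04731 mol
n(NaOH) used in back-titration = 0.03439 × 0.4484 = 0.01542 mol
n(HCl) left over = 0.01542 mol (1:1 ratio)
n(HCl) consumed by analyte = 0.04731 − 0.01542 = 0.03189 mol
From the 1:2 ratio, n(CaCO3) = 1/2 × 0.03189 = 0.01595 mol
mass of CaCO3 = 0.01595 × 100.09 = 1.596 g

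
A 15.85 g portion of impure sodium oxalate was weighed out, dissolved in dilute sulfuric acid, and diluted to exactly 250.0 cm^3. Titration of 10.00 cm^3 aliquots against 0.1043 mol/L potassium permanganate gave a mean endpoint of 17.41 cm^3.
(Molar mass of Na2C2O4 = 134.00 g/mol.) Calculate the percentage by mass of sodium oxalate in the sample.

95.95 %

2 MnO4^- + 5 C2O4^2- + 16 H^+ → 2 Mn^2+ + 10 CO2 + 8 H2O
n(KMnO4) per titration = 0.01741 × 0.1043 = 1.816 × 10^-3 mol
From the 5:2 ratio, n(Na2C2O4) in each aliquot = 5/2 × 1.816 × 10^-3 = 4.540 × 10^-3 mol
n(Na2C2O4) in the whole flask = 4.540 × 10^-3 × 250.0/10.00 = 0.1135 mol
mass of Na2C2O4 = 0.1135 × 134.00 = 15.21 g
% Na2C2O4 = 15.21 / 15.85 × 100 = 95.95 %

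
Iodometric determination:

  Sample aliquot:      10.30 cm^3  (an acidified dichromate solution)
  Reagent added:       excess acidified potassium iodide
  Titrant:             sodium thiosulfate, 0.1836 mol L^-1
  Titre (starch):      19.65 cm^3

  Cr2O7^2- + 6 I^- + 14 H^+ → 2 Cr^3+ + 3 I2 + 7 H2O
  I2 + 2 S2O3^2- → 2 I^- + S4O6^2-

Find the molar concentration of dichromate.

0.05838 mol/L

n(S2O3^2-) = 0.01965 × 0.1836 = 3.608 × 10^-3 mol
n(I2) = n(S2O3^2-)/2 = 1.804 × 10^-3 mol
From the 1:3 ratio, n(Cr2O7^2-) in the aliquot = 1/3 × 1.804 × 10^-3 = 6.013 × 10^-4 mol
[Cr2O7^2-] = 6.013 × 10^-4 / 0.01030 = 0.05838 mol/L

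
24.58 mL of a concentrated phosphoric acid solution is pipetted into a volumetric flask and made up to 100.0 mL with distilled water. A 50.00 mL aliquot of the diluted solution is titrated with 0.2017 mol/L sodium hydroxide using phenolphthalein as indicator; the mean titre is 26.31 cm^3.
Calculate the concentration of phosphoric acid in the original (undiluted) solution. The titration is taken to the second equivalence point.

H3PO4 + 2 NaOH → Na2HPO4 + 2 H2O
n(NaOH) = 0.02631 × 0.2017 = 5.307 × 10^-3 mol
From the 1:2 ratio, n(H3PO4) in the aliquot = 1/2 × 5.307 × 10^-3 = 2.653 × 10^-3 mol
[H3PO4]_dilute = 2.653 × 10^-3 / 0.05000 = 0.05307 mol/L
Dilution factor = 100.0 / 24.58 = 4.068
[H3PO4]_stock = 0.05307 × 4.068 = 0.2159 mol/L

0.2159 mol/L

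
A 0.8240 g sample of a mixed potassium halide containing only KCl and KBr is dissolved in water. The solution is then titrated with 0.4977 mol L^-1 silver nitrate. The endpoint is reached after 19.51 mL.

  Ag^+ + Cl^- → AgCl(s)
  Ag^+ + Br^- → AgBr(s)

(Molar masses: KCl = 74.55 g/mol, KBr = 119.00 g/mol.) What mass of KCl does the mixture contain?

n(AgNO3) = 0.01951 × 0.4977 = 9.710 × 10^-3 mol
Let x = n(KCl), y = n(KBr).
Titrant: 1x + 1y = 9.710 × 10^-3;  mass: 74.55x + 119.00y = 0.8240
Solving, x = 7.458 × 10^-3 mol, y = 2.252 × 10^-3 mol
mass of KCl = 7.458 × 10^-3 × 74.55 = 0.5560 g

0.5560 g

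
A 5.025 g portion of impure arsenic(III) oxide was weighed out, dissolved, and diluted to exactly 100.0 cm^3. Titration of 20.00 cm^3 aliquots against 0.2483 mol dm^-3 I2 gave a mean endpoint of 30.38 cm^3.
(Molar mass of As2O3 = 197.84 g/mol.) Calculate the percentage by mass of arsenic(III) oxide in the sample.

As2O3 + 2 I2 + 2 H2O → As2O5 + 4 HI
n(I2) per titration = 0.03038 × 0.2483 = 7.543 × 10^-3 mol
From the 1:2 ratio, n(As2O3) in each aliquot = 1/2 × 7.543 × 10^-3 = 3.772 × 10^-3 mol
n(As2O3) in the whole flask = 3.772 × 10^-3 × 100.0/20.00 = 0.01886 mol
mass of As2O3 = 0.01886 × 197.84 = 3.731 g
% As2O3 = 3.731 / 5.025 × 100 = 74.25 %

74.25 %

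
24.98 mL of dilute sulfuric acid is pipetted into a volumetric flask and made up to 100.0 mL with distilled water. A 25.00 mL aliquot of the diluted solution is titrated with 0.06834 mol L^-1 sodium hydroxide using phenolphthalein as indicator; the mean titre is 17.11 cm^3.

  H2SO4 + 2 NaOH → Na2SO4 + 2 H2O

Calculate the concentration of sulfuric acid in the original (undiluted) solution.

0.09362 mol/L

n(NaOH) = 0.01711 × 0.06834 = 1.169 × 10^-3 mol
From the 1:2 ratio, n(H2SO4) in the aliquot = 1/2 × 1.169 × 10^-3 = 5.846 × 10^-4 mol
[H2SO4]_dilute = 5.846 × 10^-4 / 0.02500 = 0.02339 mol/L
Dilution factor = 100.0 / 24.98 = 4.003
[H2SO4]_stock = 0.02339 × 4.003 = 0.09362 mol/L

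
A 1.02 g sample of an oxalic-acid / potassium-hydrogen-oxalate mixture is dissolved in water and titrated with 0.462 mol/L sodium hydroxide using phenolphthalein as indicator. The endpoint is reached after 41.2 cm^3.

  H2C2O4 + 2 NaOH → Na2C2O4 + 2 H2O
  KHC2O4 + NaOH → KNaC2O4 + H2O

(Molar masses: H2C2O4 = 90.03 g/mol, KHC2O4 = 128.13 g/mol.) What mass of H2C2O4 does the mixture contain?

n(NaOH) = 0.0412 × 0.462 = 0.0190 mol
Let x = n(H2C2O4), y = n(KHC2O4).
Titrant: 2x + 1y = 0.0190;  mass: 90.03x + 128.13y = 1.02
Solving, x = 8.54 × 10^-3 mol, y = 1.96 × 10^-3 mol
mass of H2C2O4 = 8.54 × 10^-3 × 90.03 = 0.768 g

0.768 g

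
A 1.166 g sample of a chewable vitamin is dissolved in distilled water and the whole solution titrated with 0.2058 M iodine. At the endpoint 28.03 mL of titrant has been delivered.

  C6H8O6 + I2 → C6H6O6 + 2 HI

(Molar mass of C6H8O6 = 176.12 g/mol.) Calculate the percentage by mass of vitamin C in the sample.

n(I2) = 0.02803 L × 0.2058 mol/L = 5.769 × 10^-3 mol
n(C6H8O6) = 5.769 × 10^-3 mol (1:1 ratio)
mass of C6H8O6 = 5.769 × 10^-3 × 176.12 g/mol = 1.016 g
% C6H8O6 = 1.016 / 1.166 × 100 = 87.13 %

87.13 %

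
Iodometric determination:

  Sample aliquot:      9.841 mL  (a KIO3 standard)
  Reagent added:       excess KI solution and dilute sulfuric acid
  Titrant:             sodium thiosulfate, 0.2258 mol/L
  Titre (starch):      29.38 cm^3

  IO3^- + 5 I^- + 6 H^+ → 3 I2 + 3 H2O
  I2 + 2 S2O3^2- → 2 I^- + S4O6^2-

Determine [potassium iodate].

n(S2O3^2-) = 0.02938 × 0.2258 = 6.634 × 10^-3 mol
n(I2) = n(S2O3^2-)/2 = 3.317 × 10^-3 mol
From the 1:3 ratio, n(IO3^-) in the aliquot = 1/3 × 3.317 × 10^-3 = 1.106 × 10^-3 mol
[IO3^-] = 1.106 × 10^-3 / 0.009841 = 0.1124 mol/L

0.1124 mol/L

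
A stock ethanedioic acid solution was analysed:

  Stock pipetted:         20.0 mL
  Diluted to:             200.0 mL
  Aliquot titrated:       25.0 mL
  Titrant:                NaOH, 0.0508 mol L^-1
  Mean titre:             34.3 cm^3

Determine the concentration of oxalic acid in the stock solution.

0.348 mol/L

H2C2O4 + 2 NaOH → Na2C2O4 + 2 H2O
n(NaOH) = 0.0343 × 0.0508 = 1.74 × 10^-3 mol
From the 1:2 ratio, n(H2C2O4) in the aliquot = 1/2 × 1.74 × 10^-3 = 8.71 × 10^-4 mol
[H2C2O4]_dilute = 8.71 × 10^-4 / 0.0250 = 0.0348 mol/L
Dilution factor = 200.0 / 20.0 = 10.00
[H2C2O4]_stock = 0.0348 × 10.00 = 0.348 mol/L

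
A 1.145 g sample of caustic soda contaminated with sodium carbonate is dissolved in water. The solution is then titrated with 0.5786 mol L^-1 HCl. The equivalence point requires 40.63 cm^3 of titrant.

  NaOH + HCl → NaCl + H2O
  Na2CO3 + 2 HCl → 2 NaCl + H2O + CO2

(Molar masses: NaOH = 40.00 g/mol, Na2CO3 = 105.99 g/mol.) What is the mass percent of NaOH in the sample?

27.11 %

n(HCl) = 0.04063 × 0.5786 = 0.02351 mol
Let x = n(NaOH), y = n(Na2CO3).
Titrant: 1x + 2y = 0.02351;  mass: 40.00x + 105.99y = 1.145
Solving, x = 7.759 × 10^-3 mol, y = 7.875 × 10^-3 mol
mass of NaOH = 7.759 × 10^-3 × 40.00 = 0.3104 g
% NaOH = 0.3104 / 1.145 × 100 = 27.11 %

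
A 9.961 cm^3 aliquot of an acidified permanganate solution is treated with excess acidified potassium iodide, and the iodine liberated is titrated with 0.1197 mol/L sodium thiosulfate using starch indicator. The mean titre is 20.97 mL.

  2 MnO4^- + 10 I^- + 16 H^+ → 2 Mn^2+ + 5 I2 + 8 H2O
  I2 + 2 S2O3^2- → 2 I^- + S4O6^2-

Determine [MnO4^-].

0.05040 mol/L

n(S2O3^2-) = 0.02097 × 0.1197 = 2.510 × 10^-3 mol
n(I2) = n(S2O3^2-)/2 = 1.255 × 10^-3 mol
From the 2:5 ratio, n(MnO4^-) in the aliquot = 2/5 × 1.255 × 10^-3 = 5.020 × 10^-4 mol
[MnO4^-] = 5.020 × 10^-4 / 0.009961 = 0.05040 mol/L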